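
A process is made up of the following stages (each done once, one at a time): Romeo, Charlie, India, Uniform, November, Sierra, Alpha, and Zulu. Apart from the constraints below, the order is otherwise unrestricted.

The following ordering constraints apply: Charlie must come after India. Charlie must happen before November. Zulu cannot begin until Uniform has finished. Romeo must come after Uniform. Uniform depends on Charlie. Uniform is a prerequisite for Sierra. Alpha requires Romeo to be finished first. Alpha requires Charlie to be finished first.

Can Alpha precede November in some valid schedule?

Yes

No chain of constraints runs from November to Alpha, so November is not required to come first.
So a valid ordering placing Alpha earlier than November exists.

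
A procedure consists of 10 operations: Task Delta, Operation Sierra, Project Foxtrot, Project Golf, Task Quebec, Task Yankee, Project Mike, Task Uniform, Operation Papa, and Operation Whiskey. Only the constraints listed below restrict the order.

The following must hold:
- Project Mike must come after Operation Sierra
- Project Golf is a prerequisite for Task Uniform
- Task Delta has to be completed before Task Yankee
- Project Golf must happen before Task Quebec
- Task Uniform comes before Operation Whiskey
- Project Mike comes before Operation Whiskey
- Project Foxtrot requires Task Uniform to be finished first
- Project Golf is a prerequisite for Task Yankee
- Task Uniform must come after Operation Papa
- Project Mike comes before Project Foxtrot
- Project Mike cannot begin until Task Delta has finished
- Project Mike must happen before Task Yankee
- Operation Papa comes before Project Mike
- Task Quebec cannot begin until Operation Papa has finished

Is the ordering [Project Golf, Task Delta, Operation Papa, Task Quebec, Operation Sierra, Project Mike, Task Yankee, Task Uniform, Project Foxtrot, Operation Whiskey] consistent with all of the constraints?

Yes

Every stated constraint is respected: Project Golf sits at position 1, ahead of Task Uniform at position 8, and each of the other listed pairs likewise has the predecessor earlier in the sequence.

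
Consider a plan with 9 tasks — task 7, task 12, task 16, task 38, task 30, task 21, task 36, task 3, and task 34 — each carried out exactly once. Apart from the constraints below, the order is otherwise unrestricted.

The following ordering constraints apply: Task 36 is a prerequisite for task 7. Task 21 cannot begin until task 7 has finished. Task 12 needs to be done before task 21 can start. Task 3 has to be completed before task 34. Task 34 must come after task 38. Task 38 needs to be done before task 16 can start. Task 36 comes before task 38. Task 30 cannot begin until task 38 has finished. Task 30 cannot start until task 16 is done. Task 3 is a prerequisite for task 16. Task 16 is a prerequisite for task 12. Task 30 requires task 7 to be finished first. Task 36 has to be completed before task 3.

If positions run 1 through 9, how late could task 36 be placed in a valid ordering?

Following every chain forward from task 36, the tasks that must come later are task 7, task 12, task 16, task 38, task 30, task 21, task 3, task 34 — 8 of them.
So at least 8 tasks follow task 36, putting task 36 no later than position 1. That position is achievable by scheduling everything else first.

1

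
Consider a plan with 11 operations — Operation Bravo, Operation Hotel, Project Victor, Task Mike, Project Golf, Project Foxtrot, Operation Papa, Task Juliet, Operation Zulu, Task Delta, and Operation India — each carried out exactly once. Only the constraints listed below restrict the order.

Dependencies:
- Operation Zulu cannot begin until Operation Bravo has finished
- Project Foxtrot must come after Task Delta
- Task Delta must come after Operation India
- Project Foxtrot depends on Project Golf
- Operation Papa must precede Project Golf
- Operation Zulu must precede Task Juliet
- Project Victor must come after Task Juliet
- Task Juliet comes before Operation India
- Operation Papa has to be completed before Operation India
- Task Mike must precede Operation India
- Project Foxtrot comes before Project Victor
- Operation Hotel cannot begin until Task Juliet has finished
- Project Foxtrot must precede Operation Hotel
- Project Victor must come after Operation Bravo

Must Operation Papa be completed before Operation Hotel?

Yes

Chaining the stated constraints: Operation Papa → Project Golf → Project Foxtrot → Operation Hotel.
Hence Operation Papa necessarily comes before Operation Hotel.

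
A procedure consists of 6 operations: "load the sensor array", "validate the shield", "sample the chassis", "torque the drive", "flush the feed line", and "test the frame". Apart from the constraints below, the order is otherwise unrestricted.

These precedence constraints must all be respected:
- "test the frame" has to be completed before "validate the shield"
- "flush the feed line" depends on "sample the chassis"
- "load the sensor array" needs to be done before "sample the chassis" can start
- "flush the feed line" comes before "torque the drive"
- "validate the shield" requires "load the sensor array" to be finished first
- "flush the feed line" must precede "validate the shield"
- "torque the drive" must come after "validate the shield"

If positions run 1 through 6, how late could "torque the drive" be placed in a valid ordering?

No constraint forces any operation after "torque the drive", so it can be placed last, in position 6.

6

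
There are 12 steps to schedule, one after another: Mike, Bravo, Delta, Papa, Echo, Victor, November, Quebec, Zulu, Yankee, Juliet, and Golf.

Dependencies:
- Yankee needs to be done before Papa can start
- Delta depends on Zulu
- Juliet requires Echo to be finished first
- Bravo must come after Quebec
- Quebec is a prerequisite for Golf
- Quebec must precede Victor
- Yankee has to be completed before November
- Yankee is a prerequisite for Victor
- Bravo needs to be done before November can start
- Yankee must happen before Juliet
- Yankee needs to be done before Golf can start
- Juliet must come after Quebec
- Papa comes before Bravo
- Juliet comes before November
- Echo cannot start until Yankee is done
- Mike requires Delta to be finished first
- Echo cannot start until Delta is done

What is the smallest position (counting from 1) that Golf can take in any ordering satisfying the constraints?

3

Every step that must precede Golf has to come before it. Tracing all chains that end at Golf, those steps are: Quebec, Yankee — 2 in total.
So at minimum 2 steps come before Golf, putting Golf no earlier than position 3. That position is achievable by scheduling exactly those predecessors first.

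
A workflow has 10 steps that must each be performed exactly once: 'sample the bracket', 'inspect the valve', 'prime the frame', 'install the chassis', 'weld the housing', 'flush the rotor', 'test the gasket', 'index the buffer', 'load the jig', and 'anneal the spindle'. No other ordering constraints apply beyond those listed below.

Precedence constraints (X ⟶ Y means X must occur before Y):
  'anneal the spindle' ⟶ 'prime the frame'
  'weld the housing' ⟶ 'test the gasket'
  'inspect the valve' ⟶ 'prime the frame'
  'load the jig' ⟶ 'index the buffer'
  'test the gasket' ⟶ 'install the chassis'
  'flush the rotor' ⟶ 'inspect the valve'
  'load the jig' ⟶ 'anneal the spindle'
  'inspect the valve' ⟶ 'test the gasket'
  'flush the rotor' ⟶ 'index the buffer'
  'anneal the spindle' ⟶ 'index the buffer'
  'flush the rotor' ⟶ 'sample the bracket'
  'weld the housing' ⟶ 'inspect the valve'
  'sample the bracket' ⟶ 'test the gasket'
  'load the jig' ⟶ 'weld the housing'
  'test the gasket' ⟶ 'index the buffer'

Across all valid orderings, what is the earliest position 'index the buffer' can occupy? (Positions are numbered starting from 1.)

Every step that must precede 'index the buffer' has to come before it. Tracing all chains that end at 'index the buffer', those steps are: 'sample the bracket', 'inspect the valve', 'weld the housing', 'flush the rotor', 'test the gasket', 'load the jig', 'anneal the spindle' — 7 in total.
With 7 mandatory predecessors, the earliest 'index the buffer' can sit is position 7+1 = 8, and placing just those 7 first achieves it.

8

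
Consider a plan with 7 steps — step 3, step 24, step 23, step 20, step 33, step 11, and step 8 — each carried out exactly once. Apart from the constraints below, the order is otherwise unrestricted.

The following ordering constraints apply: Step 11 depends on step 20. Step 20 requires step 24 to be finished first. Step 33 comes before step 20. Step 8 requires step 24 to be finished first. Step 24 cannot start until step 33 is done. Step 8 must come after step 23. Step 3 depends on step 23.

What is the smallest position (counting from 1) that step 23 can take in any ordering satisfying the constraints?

1

No constraint forces any other step before step 23, so it can be placed first.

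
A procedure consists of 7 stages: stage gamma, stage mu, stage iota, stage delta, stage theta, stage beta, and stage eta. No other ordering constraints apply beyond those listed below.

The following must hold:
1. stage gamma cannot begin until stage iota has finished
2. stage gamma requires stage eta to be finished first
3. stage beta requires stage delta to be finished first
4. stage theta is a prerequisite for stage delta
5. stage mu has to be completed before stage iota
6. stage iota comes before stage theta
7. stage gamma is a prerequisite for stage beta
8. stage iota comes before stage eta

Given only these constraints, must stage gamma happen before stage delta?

No chain of constraints connects stage gamma to stage delta in either direction.
There exist valid orderings with stage delta before stage gamma, so stage gamma is not required to come first.

No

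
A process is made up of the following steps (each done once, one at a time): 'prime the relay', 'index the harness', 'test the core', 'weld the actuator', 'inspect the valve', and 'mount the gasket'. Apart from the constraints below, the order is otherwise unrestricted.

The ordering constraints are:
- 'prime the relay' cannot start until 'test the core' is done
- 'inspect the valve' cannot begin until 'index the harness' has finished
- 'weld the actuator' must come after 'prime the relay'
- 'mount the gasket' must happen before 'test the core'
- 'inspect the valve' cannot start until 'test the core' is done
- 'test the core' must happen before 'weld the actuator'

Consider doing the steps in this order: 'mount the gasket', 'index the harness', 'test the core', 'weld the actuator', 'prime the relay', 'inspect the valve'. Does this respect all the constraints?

No

Here 'prime the relay' comes after 'weld the actuator'.
That contradicts the constraint that 'prime the relay' must precede 'weld the actuator'.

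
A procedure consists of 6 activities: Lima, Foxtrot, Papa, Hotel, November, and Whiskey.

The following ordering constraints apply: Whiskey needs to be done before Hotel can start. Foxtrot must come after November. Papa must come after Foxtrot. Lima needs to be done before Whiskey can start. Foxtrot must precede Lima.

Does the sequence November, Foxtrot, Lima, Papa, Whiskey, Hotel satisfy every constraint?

Going through the constraints one by one, each required predecessor appears earlier in the sequence than its dependent — e.g. Foxtrot (position 2) is before Papa (position 4), as required.

Yes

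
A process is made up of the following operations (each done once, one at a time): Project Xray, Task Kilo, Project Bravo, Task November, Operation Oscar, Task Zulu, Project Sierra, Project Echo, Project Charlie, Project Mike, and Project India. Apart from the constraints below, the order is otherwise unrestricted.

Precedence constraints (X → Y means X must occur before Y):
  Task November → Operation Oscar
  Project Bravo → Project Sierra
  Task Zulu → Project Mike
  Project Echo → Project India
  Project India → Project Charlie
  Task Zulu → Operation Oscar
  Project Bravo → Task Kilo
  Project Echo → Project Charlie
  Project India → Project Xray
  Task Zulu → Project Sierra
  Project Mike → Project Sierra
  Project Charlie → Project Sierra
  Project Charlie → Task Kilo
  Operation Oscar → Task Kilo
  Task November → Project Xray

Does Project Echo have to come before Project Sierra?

Following the dependencies: Project Echo → Project Charlie → Project Sierra.
Hence Project Echo necessarily comes before Project Sierra.

Yes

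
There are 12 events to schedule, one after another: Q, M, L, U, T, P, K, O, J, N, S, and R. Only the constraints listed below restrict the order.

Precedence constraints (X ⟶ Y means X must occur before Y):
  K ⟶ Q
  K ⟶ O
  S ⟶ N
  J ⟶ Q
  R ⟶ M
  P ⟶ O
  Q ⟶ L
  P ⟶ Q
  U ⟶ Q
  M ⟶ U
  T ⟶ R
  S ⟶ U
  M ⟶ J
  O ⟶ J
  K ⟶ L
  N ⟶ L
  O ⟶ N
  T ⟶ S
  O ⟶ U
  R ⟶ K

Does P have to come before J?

Yes

Chaining the stated constraints: P → O → J.
Hence P necessarily comes before J.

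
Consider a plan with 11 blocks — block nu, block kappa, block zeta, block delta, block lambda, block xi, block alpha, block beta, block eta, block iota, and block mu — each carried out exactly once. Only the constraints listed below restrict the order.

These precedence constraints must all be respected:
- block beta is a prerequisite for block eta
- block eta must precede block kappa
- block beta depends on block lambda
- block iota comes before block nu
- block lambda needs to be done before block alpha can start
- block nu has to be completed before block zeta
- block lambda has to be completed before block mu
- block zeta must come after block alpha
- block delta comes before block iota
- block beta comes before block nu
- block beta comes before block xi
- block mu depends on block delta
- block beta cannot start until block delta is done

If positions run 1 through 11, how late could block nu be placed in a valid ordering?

The only block forced after block nu (directly or by a chain) is block zeta.
So at least 1 block follows block nu, putting block nu no later than position 10. That position is achievable by scheduling everything else first.

10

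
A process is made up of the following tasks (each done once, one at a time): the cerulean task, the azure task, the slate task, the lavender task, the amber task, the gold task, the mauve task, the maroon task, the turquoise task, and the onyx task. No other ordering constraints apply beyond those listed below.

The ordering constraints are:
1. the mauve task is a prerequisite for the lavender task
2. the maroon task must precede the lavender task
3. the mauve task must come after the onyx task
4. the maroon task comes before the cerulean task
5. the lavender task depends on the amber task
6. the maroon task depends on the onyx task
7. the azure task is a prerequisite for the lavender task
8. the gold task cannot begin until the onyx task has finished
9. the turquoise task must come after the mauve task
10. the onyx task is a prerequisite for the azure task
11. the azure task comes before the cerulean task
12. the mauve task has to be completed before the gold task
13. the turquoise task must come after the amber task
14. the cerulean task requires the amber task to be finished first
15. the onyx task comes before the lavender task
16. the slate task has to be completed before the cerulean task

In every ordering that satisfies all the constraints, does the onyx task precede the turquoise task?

Tracing the constraints gives a chain: the onyx task → the mauve task → the turquoise task.
That forces the onyx task before the turquoise task in every valid schedule.

Yes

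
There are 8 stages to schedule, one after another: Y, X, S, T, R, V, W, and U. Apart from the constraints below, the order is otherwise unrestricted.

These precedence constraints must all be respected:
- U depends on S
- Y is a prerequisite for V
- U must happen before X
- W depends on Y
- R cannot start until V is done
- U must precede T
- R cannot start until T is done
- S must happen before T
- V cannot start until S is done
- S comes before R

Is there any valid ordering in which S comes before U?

S is actually forced before U by the constraints, so certainly some valid ordering has S first.

Yes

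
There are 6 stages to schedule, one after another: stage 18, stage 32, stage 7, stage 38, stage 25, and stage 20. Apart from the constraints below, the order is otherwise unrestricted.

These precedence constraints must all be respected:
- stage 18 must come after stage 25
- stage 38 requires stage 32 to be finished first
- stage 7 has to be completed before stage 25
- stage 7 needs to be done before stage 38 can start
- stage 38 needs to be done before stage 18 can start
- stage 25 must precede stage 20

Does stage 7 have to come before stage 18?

Chaining the stated constraints: stage 7 → stage 38 → stage 18.
That forces stage 7 before stage 18 in every valid schedule.

Yes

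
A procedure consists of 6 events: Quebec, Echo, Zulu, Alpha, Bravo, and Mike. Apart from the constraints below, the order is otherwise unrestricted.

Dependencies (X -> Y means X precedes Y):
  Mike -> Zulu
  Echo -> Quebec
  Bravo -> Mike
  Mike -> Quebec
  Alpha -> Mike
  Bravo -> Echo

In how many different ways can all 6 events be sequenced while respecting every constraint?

12

2 events have no prerequisites (Alpha, Bravo), so any of them could come first.
Systematically extending each partial ordering one event at a time and counting, there are 12 complete orderings.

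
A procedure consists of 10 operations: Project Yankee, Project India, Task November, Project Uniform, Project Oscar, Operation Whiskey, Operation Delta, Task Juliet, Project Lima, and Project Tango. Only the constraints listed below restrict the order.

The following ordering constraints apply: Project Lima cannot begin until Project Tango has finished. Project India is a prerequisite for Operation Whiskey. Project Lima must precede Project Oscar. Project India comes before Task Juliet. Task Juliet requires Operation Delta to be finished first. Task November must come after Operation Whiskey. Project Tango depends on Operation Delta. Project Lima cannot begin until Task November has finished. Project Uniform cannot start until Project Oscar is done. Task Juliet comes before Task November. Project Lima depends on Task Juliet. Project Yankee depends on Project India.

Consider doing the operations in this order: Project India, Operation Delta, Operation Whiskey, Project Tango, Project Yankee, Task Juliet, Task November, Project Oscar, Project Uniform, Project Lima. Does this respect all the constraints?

In the proposed order, Project Oscar appears before Project Lima.
Since Project Lima is required before Project Oscar, the ordering is invalid.

No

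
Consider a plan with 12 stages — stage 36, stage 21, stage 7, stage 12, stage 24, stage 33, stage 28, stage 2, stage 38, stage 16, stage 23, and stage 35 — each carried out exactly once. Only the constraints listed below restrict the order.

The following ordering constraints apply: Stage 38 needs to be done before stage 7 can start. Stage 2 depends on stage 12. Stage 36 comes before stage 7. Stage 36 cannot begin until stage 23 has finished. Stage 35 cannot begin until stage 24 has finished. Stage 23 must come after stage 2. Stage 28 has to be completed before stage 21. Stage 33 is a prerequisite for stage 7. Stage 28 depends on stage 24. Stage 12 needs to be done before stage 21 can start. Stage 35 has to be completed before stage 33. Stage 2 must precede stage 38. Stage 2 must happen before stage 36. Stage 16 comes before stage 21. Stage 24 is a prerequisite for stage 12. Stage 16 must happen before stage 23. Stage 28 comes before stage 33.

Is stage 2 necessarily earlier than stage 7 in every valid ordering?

Chaining the stated constraints: stage 2 → stage 38 → stage 7.
So stage 2 must precede stage 7 in any valid ordering.

Yes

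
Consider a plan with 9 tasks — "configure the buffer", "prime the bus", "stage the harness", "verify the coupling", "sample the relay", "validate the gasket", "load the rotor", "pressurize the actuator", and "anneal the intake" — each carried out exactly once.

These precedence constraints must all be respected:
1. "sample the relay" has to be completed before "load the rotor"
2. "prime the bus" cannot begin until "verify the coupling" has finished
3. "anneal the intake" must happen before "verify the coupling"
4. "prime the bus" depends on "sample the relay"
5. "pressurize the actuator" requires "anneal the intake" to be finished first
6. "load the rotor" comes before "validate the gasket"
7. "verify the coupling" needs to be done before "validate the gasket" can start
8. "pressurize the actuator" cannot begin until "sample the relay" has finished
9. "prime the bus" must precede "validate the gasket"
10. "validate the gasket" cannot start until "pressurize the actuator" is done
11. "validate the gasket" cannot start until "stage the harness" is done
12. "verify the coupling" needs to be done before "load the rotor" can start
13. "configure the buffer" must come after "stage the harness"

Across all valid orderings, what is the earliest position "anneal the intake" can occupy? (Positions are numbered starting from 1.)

"anneal the intake" has no prerequisites at all, so it can go in position 1.

1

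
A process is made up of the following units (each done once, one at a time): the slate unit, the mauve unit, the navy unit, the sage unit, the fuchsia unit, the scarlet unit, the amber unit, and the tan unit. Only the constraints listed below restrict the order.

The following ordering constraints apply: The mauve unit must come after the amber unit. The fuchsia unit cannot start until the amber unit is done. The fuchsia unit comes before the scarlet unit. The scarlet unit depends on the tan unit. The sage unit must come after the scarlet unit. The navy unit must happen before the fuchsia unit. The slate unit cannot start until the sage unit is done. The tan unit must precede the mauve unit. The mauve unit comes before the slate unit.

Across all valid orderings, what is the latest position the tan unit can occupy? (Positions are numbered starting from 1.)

4

The units that are forced after the tan unit, directly or by a chain of constraints, are the slate unit, the mauve unit, the sage unit, the scarlet unit. That's 4 units.
With 4 mandatory successors out of 8 units total, the latest slot for the tan unit is 8−4 = 4, and it's reachable by doing all non-successors before the tan unit.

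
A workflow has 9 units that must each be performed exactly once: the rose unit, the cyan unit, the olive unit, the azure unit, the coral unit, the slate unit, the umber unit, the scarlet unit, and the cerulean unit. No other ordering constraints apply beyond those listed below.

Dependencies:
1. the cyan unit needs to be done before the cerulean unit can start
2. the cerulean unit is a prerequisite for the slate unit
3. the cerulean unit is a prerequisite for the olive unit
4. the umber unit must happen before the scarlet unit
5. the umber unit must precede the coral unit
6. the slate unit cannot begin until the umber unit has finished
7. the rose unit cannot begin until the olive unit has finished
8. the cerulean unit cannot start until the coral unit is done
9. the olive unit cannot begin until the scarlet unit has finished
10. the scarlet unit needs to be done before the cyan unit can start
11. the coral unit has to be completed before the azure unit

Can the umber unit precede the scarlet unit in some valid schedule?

Yes

Every valid ordering already has the umber unit before the scarlet unit (the constraints require it), so in particular at least one does.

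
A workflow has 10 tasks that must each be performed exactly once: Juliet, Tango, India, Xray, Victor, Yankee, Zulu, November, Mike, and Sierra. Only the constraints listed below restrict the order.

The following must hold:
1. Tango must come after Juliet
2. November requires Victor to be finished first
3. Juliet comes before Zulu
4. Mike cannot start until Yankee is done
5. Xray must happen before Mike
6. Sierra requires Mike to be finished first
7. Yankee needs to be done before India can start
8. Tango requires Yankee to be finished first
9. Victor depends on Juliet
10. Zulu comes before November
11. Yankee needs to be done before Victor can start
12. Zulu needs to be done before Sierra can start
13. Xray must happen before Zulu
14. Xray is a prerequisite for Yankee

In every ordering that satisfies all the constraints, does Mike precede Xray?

There is a chain Xray → Mike, which puts Xray before Mike.
So Mike does not have to come before Xray — it cannot.

No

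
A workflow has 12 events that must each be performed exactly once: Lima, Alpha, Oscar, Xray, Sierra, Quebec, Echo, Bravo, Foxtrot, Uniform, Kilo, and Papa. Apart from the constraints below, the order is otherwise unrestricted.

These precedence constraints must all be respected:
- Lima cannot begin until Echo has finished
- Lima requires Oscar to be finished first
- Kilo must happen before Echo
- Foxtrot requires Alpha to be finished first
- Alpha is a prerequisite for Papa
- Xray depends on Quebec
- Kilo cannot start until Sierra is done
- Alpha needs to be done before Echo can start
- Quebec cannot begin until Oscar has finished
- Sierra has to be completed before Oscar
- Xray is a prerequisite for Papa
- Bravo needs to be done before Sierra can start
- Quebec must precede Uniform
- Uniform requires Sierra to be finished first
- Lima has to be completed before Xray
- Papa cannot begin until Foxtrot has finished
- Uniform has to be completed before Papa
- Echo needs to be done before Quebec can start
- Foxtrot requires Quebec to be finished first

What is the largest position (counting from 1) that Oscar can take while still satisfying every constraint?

6

Every event that must follow Oscar has to come after it. Tracing all chains starting from Oscar, those events are: Lima, Xray, Quebec, Foxtrot, Uniform, Papa — 6 in total.
So at least 6 events follow Oscar, putting Oscar no later than position 6. That position is achievable by scheduling everything else first.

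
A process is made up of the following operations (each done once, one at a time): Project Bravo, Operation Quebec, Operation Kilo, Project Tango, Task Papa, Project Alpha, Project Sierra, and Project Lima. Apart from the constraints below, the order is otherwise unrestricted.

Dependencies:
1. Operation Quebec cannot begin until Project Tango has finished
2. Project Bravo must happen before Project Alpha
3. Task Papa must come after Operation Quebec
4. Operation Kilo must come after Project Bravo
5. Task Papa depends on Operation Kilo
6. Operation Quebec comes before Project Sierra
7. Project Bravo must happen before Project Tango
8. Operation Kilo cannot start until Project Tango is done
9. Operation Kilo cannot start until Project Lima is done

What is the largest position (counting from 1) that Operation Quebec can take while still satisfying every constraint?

6

The operations that are forced after Operation Quebec, directly or by a chain of constraints, are Task Papa, Project Sierra. That's 2 operations.
So at least 2 operations follow Operation Quebec, putting Operation Quebec no later than position 6. That position is achievable by scheduling everything else first.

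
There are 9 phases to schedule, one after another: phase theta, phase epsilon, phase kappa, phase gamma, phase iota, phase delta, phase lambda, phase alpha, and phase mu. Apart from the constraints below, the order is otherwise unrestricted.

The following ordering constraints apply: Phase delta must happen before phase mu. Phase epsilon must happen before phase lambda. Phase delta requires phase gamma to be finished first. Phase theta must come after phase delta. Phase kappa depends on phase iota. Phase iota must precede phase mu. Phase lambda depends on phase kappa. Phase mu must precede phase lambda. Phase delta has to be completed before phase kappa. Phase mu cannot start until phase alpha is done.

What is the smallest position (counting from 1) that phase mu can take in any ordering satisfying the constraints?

5

The phases that are forced before phase mu, directly or transitively, are phase gamma, phase iota, phase delta, phase alpha. That's 4 phases.
So at minimum 4 phases come before phase mu, putting phase mu no earlier than position 5. That position is achievable by scheduling exactly those predecessors first.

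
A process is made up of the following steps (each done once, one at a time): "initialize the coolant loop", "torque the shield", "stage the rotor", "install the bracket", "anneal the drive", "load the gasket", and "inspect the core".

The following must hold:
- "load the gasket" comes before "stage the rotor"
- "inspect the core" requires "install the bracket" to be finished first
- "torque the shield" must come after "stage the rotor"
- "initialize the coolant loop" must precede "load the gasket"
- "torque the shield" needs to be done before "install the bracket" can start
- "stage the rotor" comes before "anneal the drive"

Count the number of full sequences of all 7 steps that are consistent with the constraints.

4

"initialize the coolant loop" is the only step with nothing required before it, so every ordering starts there.
Counting all ways to extend the partial order to a total order gives 4.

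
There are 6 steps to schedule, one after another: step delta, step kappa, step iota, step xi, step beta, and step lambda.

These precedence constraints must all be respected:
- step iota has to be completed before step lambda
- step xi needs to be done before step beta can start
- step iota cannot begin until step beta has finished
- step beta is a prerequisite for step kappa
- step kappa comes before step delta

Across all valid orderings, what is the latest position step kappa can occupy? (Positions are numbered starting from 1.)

Following the constraints forward from step kappa, its only required successor is step delta.
So at least 1 step follows step kappa, putting step kappa no later than position 5. That position is achievable by scheduling everything else first.

5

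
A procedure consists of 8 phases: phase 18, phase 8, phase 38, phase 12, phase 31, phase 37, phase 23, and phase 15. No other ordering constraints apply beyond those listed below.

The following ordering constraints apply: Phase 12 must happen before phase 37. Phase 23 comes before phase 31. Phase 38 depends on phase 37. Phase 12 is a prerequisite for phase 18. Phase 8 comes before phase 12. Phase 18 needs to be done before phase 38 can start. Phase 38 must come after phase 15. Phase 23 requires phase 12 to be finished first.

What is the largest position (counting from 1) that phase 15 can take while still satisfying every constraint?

Following the constraints forward from phase 15, its only required successor is phase 38.
With 1 mandatory successor out of 8 phases total, the latest slot for phase 15 is 8−1 = 7, and it's reachable by doing all non-successors before phase 15.

7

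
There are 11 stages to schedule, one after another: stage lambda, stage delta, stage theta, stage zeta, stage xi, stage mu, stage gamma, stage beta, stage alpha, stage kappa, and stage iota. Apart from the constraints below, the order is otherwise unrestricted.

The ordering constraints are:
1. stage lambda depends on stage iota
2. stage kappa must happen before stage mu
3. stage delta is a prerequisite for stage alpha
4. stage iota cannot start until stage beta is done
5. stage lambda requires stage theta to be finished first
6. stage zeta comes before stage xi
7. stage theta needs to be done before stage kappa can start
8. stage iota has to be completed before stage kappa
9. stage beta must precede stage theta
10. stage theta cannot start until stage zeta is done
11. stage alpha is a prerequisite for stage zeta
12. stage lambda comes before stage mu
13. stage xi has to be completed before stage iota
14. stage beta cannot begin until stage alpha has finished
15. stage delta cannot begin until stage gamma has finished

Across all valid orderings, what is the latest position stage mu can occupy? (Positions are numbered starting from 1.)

11

Stage mu has no required successors, so nothing stops it from going last (position 11).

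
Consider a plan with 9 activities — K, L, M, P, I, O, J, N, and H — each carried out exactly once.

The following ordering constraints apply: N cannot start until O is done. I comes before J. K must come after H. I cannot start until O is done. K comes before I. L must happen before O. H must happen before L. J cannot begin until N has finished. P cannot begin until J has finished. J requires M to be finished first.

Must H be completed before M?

H and M are not related by any chain of constraints.
There exist valid orderings with M before H, so H is not required to come first.

No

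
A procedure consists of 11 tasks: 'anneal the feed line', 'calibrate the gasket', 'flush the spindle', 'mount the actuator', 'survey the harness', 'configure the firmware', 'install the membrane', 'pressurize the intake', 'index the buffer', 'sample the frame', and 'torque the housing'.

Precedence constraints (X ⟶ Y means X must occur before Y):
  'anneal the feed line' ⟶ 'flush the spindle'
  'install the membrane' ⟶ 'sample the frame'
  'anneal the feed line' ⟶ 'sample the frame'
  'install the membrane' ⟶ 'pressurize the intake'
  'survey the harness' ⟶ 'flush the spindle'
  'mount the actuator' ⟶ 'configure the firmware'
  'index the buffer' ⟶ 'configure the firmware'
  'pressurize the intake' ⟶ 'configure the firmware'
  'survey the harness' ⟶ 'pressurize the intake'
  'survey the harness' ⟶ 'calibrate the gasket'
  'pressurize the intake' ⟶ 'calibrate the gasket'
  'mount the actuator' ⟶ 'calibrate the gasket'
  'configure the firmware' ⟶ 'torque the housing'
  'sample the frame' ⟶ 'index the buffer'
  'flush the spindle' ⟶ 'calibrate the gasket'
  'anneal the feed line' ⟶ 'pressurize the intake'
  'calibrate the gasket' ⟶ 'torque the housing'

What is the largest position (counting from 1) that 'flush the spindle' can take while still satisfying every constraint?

9

The tasks that are forced after 'flush the spindle', directly or by a chain of constraints, are 'calibrate the gasket', 'torque the housing'. That's 2 tasks.
With 2 mandatory successors out of 11 tasks total, the latest slot for 'flush the spindle' is 11−2 = 9, and it's reachable by doing all non-successors before 'flush the spindle'.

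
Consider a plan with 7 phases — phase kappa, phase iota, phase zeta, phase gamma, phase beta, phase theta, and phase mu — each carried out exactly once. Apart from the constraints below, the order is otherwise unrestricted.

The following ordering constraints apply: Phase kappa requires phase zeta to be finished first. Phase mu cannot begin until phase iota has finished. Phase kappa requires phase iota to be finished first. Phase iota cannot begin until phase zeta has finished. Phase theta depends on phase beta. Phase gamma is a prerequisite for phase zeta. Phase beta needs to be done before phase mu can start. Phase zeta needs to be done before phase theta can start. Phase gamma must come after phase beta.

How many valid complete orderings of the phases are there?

8

Only phase beta has no prerequisites, so it must go first.
Counting all ways to extend the partial order to a total order gives 8.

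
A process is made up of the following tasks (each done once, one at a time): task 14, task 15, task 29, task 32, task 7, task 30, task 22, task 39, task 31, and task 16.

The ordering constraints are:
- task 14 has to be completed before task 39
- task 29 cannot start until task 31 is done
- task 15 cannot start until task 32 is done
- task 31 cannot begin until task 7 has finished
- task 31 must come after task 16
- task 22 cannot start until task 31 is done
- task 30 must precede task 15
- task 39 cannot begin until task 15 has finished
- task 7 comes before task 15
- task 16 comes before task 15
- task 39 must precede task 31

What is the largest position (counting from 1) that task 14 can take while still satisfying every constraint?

6

The tasks that are forced after task 14, directly or by a chain of constraints, are task 29, task 22, task 39, task 31. That's 4 tasks.
With 4 mandatory successors out of 10 tasks total, the latest slot for task 14 is 10−4 = 6, and it's reachable by doing all non-successors before task 14.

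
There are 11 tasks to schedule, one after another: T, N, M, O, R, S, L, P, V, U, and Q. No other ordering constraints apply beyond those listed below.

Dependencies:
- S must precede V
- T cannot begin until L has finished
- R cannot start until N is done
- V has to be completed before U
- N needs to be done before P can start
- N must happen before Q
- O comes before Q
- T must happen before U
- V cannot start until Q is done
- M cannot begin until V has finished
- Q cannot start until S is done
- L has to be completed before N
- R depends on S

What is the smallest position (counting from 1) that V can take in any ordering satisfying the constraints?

6

Working backwards through the constraints from V, its full set of required predecessors is N, O, S, L, Q — 5 of them.
So at minimum 5 tasks come before V, putting V no earlier than position 6. That position is achievable by scheduling exactly those predecessors first.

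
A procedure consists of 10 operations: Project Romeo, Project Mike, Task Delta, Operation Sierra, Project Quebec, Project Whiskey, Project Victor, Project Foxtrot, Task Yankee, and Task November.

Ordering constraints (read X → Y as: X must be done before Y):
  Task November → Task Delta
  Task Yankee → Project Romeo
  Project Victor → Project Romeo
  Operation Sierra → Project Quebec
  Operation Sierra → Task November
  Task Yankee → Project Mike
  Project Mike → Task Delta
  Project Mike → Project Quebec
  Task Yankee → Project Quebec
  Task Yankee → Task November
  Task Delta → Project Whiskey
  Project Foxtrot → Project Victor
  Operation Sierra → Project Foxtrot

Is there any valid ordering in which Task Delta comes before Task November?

No

Following Task November → Task Delta, Task November must precede Task Delta in every valid ordering.
Hence Task Delta can never be scheduled before Task November.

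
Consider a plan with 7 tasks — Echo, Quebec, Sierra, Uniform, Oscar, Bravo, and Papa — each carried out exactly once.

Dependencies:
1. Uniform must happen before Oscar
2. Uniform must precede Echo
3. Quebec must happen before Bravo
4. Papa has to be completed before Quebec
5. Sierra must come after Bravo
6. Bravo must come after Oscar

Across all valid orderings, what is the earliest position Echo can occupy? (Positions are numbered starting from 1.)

2

The only task forced before Echo (directly or transitively) is Uniform.
So at minimum 1 task comes before Echo, putting Echo no earlier than position 2. That position is achievable by scheduling exactly that predecessor first.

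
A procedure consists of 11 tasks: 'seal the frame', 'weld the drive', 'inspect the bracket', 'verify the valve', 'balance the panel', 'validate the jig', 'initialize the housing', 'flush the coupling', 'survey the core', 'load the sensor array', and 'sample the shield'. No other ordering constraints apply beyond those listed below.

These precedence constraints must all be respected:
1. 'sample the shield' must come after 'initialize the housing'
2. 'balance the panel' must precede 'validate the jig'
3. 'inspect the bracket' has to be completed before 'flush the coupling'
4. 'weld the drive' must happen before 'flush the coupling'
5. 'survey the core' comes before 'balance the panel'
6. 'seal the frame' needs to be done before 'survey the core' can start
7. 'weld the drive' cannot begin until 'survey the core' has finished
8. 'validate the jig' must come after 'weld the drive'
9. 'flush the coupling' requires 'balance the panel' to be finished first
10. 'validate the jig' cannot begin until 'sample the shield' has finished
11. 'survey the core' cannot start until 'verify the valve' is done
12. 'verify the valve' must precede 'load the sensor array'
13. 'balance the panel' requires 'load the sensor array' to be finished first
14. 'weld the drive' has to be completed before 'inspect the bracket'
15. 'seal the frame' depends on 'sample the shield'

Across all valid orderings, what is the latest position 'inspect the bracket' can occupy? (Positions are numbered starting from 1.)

10

The only task forced after 'inspect the bracket' (directly or by a chain) is 'flush the coupling'.
So at least 1 task follows 'inspect the bracket', putting 'inspect the bracket' no later than position 10. That position is achievable by scheduling everything else first.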